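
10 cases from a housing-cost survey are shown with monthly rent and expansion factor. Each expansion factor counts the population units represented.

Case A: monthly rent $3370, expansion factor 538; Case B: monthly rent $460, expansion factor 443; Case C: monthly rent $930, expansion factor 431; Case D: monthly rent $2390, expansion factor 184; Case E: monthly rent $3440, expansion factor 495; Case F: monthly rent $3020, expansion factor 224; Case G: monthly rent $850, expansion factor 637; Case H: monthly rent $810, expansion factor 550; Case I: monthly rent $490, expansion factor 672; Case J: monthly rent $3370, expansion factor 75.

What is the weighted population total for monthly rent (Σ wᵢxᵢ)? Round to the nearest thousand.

6806000

Weighted total = 3370×538 + 460×443 + 930×431 + 2390×184 + 3440×495 + 3020×224 + 850×637 + 810×550 + 490×672 + 3370×75
  = 1813060 + 203780 + 400830 + 439760 + 1702800 + 676480 + 541450 + 445500 + 329280 + 252750 = 6805690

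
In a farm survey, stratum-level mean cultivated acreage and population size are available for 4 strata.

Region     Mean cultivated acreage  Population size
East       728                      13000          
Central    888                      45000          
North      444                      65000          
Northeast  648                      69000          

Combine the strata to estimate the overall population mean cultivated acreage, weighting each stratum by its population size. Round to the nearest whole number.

641

Σ Nₕ·x̄ₕ = 728×13000 + 888×45000 + 444×65000 + 648×69000
  = 122996000
Σ Nₕ = 13000 + 45000 + 65000 + 69000 = 192000
Overall mean = 122996000 / 192000 = 640.60417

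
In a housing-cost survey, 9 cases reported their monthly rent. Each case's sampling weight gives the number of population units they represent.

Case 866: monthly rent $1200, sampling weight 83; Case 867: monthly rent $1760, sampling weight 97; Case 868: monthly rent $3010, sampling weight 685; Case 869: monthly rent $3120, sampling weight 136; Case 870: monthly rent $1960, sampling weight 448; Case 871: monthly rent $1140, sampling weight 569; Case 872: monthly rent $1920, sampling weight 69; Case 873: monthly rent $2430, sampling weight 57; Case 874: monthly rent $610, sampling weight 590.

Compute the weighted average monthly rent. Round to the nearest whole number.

1797

Weighted sum = 1200×83 + 1760×97 + 3010×685 + 3120×136 + 1960×448 + 1140×569 + 1920×69 + 2430×57 + 610×590
  = 99600 + 170720 + 2061850 + 424320 + 878080 + 648660 + 132480 + 138510 + 359900 = 4914120
Sum of weights = 83 + 97 + 685 + 136 + 448 + 569 + 69 + 57 + 590 = 2734
Weighted mean = 4914120 / 2734 = 1797.4104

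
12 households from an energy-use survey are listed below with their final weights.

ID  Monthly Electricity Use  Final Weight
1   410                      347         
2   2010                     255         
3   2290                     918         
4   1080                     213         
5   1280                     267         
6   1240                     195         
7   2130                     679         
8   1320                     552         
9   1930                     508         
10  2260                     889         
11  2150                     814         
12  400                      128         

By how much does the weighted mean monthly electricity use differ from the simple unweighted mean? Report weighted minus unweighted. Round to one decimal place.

Unweighted sum = 18500
Unweighted mean = 18500 / 12 = 1541.6667
Weighted sum = 410×347 + 2010×255 + 2290×918 + 1080×213 + 1280×267 + 1240×195 + 2130×679 + 1320×552 + 1930×508 + 2260×889 + 2150×814 + 400×128
  = 142270 + 512550 + 2102220 + 230040 + 341760 + 241800 + 1446270 + 728640 + 980440 + 2009140 + 1750100 + 51200 = 10536430
Sum of weights = 347 + 255 + 918 + 213 + 267 + 195 + 679 + 552 + 508 + 889 + 814 + 128 = 5765
Weighted mean = 10536430 / 5765 = 1827.6548
Difference (weighted minus unweighted) = 285.98815

286.0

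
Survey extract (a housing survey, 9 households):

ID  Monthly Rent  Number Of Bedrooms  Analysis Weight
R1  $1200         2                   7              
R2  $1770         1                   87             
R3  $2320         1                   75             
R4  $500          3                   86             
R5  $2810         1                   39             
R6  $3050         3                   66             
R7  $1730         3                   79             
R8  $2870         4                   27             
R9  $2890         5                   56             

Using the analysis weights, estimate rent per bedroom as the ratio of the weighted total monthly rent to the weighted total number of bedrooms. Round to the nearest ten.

Σ wᵢ·y = 1200×7 + 1770×87 + 2320×75 + 500×86 + 2810×39 + 3050×66 + 1730×79 + 2870×27 + 2890×56
  = 8400 + 153990 + 174000 + 43000 + 109590 + 201300 + 136670 + 77490 + 161840 = 1066280
Σ wᵢ·x = 2×7 + 1×87 + 1×75 + 3×86 + 1×39 + 3×66 + 3×79 + 4×27 + 5×56
  = 1296
Ratio = 1066280 / 1296 = 822.74691

820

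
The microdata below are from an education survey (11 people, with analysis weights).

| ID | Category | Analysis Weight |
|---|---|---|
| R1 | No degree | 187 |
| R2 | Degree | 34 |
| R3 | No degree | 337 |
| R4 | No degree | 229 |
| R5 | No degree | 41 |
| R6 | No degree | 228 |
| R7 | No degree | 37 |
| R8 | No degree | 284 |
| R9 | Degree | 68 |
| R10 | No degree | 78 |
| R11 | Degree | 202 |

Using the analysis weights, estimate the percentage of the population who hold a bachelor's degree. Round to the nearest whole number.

18

Sum of weights for 'Degree' = 34 + 68 + 202 = 304
Total weight = 187 + 34 + 337 + 229 + 41 + 228 + 37 + 284 + 68 + 78 + 202 = 1725
Weighted proportion = 304 / 1725 = 0.17623188 → 17.623188%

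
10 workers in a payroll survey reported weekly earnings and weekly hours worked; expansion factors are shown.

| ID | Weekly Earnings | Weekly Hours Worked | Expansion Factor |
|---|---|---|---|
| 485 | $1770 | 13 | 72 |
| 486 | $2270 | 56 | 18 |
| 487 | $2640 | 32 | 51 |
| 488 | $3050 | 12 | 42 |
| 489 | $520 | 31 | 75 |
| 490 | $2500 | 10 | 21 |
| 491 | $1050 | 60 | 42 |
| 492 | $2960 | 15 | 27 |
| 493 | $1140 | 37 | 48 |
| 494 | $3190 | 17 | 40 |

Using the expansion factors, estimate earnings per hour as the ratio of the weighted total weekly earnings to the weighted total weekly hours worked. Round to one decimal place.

Σ wᵢ·y = 1770×72 + 2270×18 + 2640×51 + 3050×42 + 520×75 + 2500×21 + 1050×42 + 2960×27 + 1140×48 + 3190×40
  = 127440 + 40860 + 134640 + 128100 + 39000 + 52500 + 44100 + 79920 + 54720 + 127600 = 828880
Σ wᵢ·x = 11996
Ratio = 828880 / 11996 = 69.096365

69.1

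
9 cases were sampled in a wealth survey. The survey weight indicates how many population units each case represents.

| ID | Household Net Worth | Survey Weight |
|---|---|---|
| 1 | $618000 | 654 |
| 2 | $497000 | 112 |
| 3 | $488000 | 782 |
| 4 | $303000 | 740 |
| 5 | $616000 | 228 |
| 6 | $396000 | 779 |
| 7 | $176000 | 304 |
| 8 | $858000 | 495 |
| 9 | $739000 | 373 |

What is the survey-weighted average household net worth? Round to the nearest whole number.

Weighted sum = 618000×654 + 497000×112 + 488000×782 + 303000×740 + 616000×228 + 396000×779 + 176000×304 + 858000×495 + 739000×373
  = 2268465000
Sum of weights = 4467
Weighted mean = 2268465000 / 4467 = 507827.4

507827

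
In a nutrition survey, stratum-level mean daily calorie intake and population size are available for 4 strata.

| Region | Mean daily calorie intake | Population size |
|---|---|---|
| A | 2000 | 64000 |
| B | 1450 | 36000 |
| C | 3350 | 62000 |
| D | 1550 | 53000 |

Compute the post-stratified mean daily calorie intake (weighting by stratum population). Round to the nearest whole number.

Σ Nₕ·x̄ₕ = 2000×64000 + 1450×36000 + 3350×62000 + 1550×53000
  = 128000000 + 52200000 + 207700000 + 82150000 = 470050000
Σ Nₕ = 64000 + 36000 + 62000 + 53000 = 215000
Overall mean = 470050000 / 215000 = 2186.2791

2186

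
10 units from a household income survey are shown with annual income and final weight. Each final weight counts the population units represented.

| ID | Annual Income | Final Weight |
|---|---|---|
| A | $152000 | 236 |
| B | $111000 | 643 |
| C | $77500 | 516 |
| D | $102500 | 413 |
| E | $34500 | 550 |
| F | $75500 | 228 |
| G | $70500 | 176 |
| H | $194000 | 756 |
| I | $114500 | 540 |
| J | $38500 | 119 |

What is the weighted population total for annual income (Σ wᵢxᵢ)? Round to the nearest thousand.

Weighted total = 152000×236 + 111000×643 + 77500×516 + 102500×413 + 34500×550 + 75500×228 + 70500×176 + 194000×756 + 114500×540 + 38500×119
  = 35872000 + 71373000 + 39990000 + 42332500 + 18975000 + 17214000 + 12408000 + 146664000 + 61830000 + 4581500 = 451240000

451240000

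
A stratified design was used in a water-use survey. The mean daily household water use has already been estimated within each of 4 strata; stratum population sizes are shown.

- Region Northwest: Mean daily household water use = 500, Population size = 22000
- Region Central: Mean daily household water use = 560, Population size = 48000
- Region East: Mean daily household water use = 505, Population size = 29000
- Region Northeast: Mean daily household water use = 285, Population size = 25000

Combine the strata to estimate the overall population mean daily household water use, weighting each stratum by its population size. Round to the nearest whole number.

481

Σ Nₕ·x̄ₕ = 500×22000 + 560×48000 + 505×29000 + 285×25000
  = 11000000 + 26880000 + 14645000 + 7125000 = 59650000
Σ Nₕ = 22000 + 48000 + 29000 + 25000 = 124000
Overall mean = 59650000 / 124000 = 481.04839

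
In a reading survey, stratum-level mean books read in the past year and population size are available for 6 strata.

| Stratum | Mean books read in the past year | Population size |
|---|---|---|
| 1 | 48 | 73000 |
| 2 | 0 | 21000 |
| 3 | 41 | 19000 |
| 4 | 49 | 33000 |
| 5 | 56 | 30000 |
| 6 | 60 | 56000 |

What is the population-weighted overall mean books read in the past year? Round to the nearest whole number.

47

Σ Nₕ·x̄ₕ = 48×73000 + 0×21000 + 41×19000 + 49×33000 + 56×30000 + 60×56000
  = 10940000
Σ Nₕ = 73000 + 21000 + 19000 + 33000 + 30000 + 56000 = 232000
Overall mean = 10940000 / 232000 = 47.155172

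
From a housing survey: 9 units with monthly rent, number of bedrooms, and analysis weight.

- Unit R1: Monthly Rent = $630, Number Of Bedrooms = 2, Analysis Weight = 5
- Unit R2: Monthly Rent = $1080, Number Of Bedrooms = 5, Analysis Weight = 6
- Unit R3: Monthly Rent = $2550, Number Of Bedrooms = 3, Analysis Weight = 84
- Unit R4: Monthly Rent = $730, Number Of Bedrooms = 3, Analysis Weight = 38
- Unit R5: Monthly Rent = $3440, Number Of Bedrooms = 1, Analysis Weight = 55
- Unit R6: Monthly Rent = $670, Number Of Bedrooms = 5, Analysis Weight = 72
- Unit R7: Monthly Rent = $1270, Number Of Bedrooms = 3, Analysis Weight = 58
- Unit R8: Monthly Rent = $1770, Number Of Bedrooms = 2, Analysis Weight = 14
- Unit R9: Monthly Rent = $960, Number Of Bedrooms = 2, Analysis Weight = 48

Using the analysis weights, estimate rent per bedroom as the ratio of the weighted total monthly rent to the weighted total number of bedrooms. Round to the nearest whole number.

566

Σ wᵢ·y = 630×5 + 1080×6 + 2550×84 + 730×38 + 3440×55 + 670×72 + 1270×58 + 1770×14 + 960×48
  = 633530
Σ wᵢ·x = 1119
Ratio = 633530 / 1119 = 566.15728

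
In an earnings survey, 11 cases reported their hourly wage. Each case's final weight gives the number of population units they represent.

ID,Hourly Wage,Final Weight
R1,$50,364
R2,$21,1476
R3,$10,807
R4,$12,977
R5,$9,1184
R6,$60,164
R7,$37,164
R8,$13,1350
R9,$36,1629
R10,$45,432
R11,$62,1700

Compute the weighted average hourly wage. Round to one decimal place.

28.9

Weighted sum = 50×364 + 21×1476 + 10×807 + 12×977 + 9×1184 + 60×164 + 37×164 + 13×1350 + 36×1629 + 45×432 + 62×1700
  = 296588
Sum of weights = 364 + 1476 + 807 + 977 + 1184 + 164 + 164 + 1350 + 1629 + 432 + 1700 = 10247
Weighted mean = 296588 / 10247 = 28.943886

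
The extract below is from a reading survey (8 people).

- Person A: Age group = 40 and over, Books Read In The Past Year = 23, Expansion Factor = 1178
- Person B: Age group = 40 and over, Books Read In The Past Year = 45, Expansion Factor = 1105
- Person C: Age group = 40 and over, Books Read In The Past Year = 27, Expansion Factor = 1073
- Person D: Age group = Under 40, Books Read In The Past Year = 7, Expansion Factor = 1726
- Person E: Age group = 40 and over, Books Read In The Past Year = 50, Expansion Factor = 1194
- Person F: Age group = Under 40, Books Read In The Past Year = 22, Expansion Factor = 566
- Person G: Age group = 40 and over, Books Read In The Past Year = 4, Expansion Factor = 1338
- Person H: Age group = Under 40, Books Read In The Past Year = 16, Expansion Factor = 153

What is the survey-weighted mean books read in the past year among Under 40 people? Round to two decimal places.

Under 40 rows: D, F, H
Weighted sum = 7×1726 + 22×566 + 16×153
  = 12082 + 12452 + 2448 = 26982
Sum of weights = 1726 + 566 + 153 = 2445
Weighted mean = 26982 / 2445 = 11.035583

11.04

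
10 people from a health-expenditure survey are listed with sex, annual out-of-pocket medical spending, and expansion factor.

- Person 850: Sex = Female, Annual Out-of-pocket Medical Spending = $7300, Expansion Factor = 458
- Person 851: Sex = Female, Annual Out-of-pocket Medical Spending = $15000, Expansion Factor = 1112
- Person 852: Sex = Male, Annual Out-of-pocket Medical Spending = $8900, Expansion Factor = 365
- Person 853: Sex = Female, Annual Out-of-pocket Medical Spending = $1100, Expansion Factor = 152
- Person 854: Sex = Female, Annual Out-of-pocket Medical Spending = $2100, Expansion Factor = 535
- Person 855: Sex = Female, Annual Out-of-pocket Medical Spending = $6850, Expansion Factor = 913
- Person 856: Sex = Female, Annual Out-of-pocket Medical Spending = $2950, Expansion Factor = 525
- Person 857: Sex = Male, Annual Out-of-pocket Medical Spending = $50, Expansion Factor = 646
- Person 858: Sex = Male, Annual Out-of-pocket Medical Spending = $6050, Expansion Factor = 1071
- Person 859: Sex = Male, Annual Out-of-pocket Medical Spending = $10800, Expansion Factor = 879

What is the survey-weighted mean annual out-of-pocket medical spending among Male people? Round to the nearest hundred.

Male rows: 852, 857, 858, 859
Weighted sum = 8900×365 + 50×646 + 6050×1071 + 10800×879
  = 3248500 + 32300 + 6479550 + 9493200 = 19253550
Sum of weights = 365 + 646 + 1071 + 879 = 2961
Weighted mean = 19253550 / 2961 = 6502.381

6500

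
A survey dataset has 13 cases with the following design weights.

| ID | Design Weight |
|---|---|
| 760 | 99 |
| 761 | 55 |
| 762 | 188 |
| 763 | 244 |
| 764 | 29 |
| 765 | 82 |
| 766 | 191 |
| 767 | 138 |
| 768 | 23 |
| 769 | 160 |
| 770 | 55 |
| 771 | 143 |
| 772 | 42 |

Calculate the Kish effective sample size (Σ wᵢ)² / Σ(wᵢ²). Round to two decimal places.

Σ wᵢ = 1449
Σ wᵢ² = 222163
n_eff = 1449² / 222163 = 2099601 / 222163 = 9.4507231

9.45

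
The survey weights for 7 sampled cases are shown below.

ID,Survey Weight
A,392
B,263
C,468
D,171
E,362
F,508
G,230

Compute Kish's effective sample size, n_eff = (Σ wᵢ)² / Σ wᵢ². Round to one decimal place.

6.3

Σ wᵢ = 2394
Σ wᵢ² = 153664 + 69169 + 219024 + 29241 + 131044 + 258064 + 52900 = 913106
n_eff = 2394² / 913106 = 5731236 / 913106 = 6.2766382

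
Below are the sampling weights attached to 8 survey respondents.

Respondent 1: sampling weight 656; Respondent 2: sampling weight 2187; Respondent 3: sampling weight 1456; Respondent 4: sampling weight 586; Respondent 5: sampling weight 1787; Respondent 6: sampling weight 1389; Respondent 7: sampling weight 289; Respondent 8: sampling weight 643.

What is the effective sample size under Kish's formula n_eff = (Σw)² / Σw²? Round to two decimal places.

6.08

Σ wᵢ = 656 + 2187 + 1456 + 586 + 1787 + 1389 + 289 + 643 = 8993
Σ wᵢ² = 430336 + 4782969 + 2119936 + 343396 + 3193369 + 1929321 + 83521 + 413449 = 13296297
n_eff = 8993² / 13296297 = 80874049 / 13296297 = 6.082449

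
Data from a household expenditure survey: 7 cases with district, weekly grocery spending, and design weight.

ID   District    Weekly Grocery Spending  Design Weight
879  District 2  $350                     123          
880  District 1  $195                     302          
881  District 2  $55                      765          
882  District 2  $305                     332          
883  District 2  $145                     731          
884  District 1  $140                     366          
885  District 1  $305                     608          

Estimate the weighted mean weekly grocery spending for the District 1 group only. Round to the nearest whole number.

District 1 rows: 880, 884, 885
Weighted sum = 195×302 + 140×366 + 305×608
  = 58890 + 51240 + 185440 = 295570
Sum of weights = 302 + 366 + 608 = 1276
Weighted mean = 295570 / 1276 = 231.63793

232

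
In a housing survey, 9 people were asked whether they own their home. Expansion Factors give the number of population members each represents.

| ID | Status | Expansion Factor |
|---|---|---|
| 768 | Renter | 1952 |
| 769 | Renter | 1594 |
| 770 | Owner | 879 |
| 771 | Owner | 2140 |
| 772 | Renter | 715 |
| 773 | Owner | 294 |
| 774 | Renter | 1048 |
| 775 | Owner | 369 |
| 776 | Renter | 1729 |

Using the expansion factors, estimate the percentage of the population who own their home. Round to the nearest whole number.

34

Sum of weights for 'Owner' = 879 + 2140 + 294 + 369 = 3682
Total weight = 1952 + 1594 + 879 + 2140 + 715 + 294 + 1048 + 369 + 1729 = 10720
Weighted proportion = 3682 / 10720 = 0.34347015 → 34.347015%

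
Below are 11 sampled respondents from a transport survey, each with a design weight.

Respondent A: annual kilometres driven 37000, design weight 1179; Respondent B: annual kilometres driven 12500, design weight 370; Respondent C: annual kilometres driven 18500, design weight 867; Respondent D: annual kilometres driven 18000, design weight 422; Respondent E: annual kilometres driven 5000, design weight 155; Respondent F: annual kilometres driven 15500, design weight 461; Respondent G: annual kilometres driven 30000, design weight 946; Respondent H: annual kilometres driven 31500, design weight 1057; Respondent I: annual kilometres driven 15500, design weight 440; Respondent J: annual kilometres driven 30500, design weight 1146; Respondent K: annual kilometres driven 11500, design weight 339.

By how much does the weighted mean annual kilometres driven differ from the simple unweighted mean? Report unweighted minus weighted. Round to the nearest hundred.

Unweighted sum = 37000 + 12500 + 18500 + 18000 + 5000 + 15500 + 30000 + 31500 + 15500 + 30500 + 11500 = 225500
Unweighted mean = 225500 / 11 = 20500
Weighted sum = 37000×1179 + 12500×370 + 18500×867 + 18000×422 + 5000×155 + 15500×461 + 30000×946 + 31500×1057 + 15500×440 + 30500×1146 + 11500×339
  = 43623000 + 4625000 + 16039500 + 7596000 + 775000 + 7145500 + 28380000 + 33295500 + 6820000 + 34953000 + 3898500 = 187151000
Sum of weights = 1179 + 370 + 867 + 422 + 155 + 461 + 946 + 1057 + 440 + 1146 + 339 = 7382
Weighted mean = 187151000 / 7382 = 25352.344
Difference (unweighted minus weighted) = -4852.3435

-4900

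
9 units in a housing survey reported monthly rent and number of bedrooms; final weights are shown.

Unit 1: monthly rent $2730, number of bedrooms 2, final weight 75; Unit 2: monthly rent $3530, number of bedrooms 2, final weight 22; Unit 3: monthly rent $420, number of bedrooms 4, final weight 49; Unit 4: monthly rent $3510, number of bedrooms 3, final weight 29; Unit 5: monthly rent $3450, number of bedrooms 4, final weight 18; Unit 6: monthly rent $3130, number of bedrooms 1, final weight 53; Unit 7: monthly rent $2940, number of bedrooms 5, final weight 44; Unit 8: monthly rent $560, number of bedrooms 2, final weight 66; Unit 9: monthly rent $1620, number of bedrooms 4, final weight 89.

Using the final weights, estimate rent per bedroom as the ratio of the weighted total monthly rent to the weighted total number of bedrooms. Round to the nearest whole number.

Σ wᵢ·y = 2730×75 + 3530×22 + 420×49 + 3510×29 + 3450×18 + 3130×53 + 2940×44 + 560×66 + 1620×89
  = 204750 + 77660 + 20580 + 101790 + 62100 + 165890 + 129360 + 36960 + 144180 = 943270
Σ wᵢ·x = 1310
Ratio = 943270 / 1310 = 720.05344

720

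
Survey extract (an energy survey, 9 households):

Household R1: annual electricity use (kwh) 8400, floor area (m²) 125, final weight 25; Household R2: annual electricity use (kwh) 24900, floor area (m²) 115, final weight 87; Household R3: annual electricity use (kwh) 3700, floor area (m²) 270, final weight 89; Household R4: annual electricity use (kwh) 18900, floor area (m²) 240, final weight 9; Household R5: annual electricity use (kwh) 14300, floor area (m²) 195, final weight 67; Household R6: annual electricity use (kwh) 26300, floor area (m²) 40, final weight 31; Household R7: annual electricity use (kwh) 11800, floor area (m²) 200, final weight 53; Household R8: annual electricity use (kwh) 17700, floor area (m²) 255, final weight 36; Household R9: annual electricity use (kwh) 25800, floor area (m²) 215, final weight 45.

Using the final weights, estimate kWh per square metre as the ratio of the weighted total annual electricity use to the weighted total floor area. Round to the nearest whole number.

85

Σ wᵢ·y = 8400×25 + 24900×87 + 3700×89 + 18900×9 + 14300×67 + 26300×31 + 11800×53 + 17700×36 + 25800×45
  = 210000 + 2166300 + 329300 + 170100 + 958100 + 815300 + 625400 + 637200 + 1161000 = 7072700
Σ wᵢ·x = 125×25 + 115×87 + 270×89 + 240×9 + 195×67 + 40×31 + 200×53 + 255×36 + 215×45
  = 83080
Ratio = 7072700 / 83080 = 85.131199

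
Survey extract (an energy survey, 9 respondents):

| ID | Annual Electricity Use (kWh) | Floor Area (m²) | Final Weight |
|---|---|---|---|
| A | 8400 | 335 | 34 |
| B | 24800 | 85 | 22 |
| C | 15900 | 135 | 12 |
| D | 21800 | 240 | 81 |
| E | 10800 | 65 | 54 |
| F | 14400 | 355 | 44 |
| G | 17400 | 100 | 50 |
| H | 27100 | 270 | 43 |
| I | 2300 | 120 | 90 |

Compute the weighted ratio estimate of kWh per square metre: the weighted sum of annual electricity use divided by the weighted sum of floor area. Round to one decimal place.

77.3

Σ wᵢ·y = 8400×34 + 24800×22 + 15900×12 + 21800×81 + 10800×54 + 14400×44 + 17400×50 + 27100×43 + 2300×90
  = 285600 + 545600 + 190800 + 1765800 + 583200 + 633600 + 870000 + 1165300 + 207000 = 6246900
Σ wᵢ·x = 335×34 + 85×22 + 135×12 + 240×81 + 65×54 + 355×44 + 100×50 + 270×43 + 120×90
  = 80860
Ratio = 6246900 / 80860 = 77.255751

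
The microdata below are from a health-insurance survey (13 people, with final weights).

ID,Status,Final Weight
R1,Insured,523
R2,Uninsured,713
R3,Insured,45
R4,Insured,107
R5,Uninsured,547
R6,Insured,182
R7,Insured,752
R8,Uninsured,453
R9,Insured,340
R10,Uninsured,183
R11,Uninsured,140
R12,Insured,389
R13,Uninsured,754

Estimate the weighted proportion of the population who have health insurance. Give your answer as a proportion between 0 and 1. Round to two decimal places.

0.46

Sum of weights for 'Insured' = 523 + 45 + 107 + 182 + 752 + 340 + 389 = 2338
Total weight = 5128
Weighted proportion = 2338 / 5128 = 0.45592824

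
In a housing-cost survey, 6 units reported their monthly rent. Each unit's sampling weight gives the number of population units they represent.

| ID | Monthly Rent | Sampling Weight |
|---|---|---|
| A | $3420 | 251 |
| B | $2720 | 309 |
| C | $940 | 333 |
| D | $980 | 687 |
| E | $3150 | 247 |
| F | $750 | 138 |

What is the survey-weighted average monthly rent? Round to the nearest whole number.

1815

Weighted sum = 3566730
Sum of weights = 1965
Weighted mean = 3566730 / 1965 = 1815.1298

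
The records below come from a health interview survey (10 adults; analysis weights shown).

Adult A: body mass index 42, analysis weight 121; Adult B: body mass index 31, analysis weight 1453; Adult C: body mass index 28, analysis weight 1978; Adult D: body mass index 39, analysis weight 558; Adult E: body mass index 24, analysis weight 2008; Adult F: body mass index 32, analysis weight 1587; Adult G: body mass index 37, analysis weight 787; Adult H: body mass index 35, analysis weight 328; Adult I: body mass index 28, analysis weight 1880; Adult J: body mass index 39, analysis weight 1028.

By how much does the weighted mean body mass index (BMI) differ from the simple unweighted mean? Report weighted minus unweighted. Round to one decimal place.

Unweighted sum = 42 + 31 + 28 + 39 + 24 + 32 + 37 + 35 + 28 + 39 = 335
Unweighted mean = 335 / 10 = 33.5
Weighted sum = 42×121 + 31×1453 + 28×1978 + 39×558 + 24×2008 + 32×1587 + 37×787 + 35×328 + 28×1880 + 39×1028
  = 5082 + 45043 + 55384 + 21762 + 48192 + 50784 + 29119 + 11480 + 52640 + 40092 = 359578
Sum of weights = 121 + 1453 + 1978 + 558 + 2008 + 1587 + 787 + 328 + 1880 + 1028 = 11728
Weighted mean = 359578 / 11728 = 30.659789
Difference (weighted minus unweighted) = -2.8402115

-2.8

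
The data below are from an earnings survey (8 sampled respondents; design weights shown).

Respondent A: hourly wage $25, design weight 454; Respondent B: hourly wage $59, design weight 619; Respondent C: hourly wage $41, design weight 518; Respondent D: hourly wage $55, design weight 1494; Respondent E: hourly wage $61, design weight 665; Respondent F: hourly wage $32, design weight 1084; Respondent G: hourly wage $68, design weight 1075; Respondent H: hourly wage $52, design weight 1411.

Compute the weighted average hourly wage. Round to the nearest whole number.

51

Weighted sum = 25×454 + 59×619 + 41×518 + 55×1494 + 61×665 + 32×1084 + 68×1075 + 52×1411
  = 11350 + 36521 + 21238 + 82170 + 40565 + 34688 + 73100 + 73372 = 373004
Sum of weights = 454 + 619 + 518 + 1494 + 665 + 1084 + 1075 + 1411 = 7320
Weighted mean = 373004 / 7320 = 50.956831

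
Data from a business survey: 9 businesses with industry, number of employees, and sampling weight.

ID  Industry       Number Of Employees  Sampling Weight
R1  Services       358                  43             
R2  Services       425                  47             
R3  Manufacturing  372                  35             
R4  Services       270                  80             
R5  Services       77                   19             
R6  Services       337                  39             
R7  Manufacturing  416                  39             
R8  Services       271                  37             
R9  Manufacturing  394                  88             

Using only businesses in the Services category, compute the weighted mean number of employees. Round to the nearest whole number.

Services rows: R1, R2, R4, R5, R6, R8
Weighted sum = 358×43 + 425×47 + 270×80 + 77×19 + 337×39 + 271×37
  = 15394 + 19975 + 21600 + 1463 + 13143 + 10027 = 81602
Sum of weights = 43 + 47 + 80 + 19 + 39 + 37 = 265
Weighted mean = 81602 / 265 = 307.93208

308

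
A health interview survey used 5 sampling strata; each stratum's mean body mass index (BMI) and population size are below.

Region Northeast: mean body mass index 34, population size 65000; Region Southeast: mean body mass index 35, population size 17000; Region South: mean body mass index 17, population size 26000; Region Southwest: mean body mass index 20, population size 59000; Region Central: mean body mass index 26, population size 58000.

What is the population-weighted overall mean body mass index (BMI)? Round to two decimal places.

Σ Nₕ·x̄ₕ = 34×65000 + 35×17000 + 17×26000 + 20×59000 + 26×58000
  = 2210000 + 595000 + 442000 + 1180000 + 1508000 = 5935000
Σ Nₕ = 65000 + 17000 + 26000 + 59000 + 58000 = 225000
Overall mean = 5935000 / 225000 = 26.377778

26.38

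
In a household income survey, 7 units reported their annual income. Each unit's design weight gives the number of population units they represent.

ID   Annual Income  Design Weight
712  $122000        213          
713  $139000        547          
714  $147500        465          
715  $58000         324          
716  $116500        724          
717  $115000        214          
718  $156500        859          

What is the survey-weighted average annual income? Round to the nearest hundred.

Weighted sum = 122000×213 + 139000×547 + 147500×465 + 58000×324 + 116500×724 + 115000×214 + 156500×859
  = 25986000 + 76033000 + 68587500 + 18792000 + 84346000 + 24610000 + 134433500 = 432788000
Sum of weights = 3346
Weighted mean = 432788000 / 3346 = 129344.89

129300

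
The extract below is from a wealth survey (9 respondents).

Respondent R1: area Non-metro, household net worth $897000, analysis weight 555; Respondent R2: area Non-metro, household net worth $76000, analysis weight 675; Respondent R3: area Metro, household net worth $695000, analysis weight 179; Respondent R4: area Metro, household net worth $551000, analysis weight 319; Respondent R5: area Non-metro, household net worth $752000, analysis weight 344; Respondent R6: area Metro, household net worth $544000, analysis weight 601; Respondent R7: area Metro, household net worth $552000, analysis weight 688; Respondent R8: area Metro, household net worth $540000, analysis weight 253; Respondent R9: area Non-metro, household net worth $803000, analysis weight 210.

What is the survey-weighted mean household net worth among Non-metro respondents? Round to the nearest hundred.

547300

Non-metro rows: R1, R2, R5, R9
Weighted sum = 897000×555 + 76000×675 + 752000×344 + 803000×210
  = 976453000
Sum of weights = 555 + 675 + 344 + 210 = 1784
Weighted mean = 976453000 / 1784 = 547339.13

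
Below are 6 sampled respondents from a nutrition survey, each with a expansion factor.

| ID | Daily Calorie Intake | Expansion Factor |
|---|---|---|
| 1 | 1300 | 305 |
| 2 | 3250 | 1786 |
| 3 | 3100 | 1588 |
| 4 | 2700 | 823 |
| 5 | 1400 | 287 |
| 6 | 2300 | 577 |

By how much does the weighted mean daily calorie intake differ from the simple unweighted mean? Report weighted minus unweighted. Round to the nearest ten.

Unweighted sum = 1300 + 3250 + 3100 + 2700 + 1400 + 2300 = 14050
Unweighted mean = 14050 / 6 = 2341.6667
Weighted sum = 1300×305 + 3250×1786 + 3100×1588 + 2700×823 + 1400×287 + 2300×577
  = 15074800
Sum of weights = 305 + 1786 + 1588 + 823 + 287 + 577 = 5366
Weighted mean = 15074800 / 5366 = 2809.3179
Difference (weighted minus unweighted) = 467.65126

470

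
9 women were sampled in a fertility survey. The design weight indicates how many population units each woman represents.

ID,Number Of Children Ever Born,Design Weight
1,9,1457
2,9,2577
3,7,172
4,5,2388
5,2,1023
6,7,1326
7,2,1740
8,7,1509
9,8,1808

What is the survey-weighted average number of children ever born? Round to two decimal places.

Weighted sum = 9×1457 + 9×2577 + 7×172 + 5×2388 + 2×1023 + 7×1326 + 2×1740 + 7×1509 + 8×1808
  = 89285
Sum of weights = 1457 + 2577 + 172 + 2388 + 1023 + 1326 + 1740 + 1509 + 1808 = 14000
Weighted mean = 89285 / 14000 = 6.3775

6.38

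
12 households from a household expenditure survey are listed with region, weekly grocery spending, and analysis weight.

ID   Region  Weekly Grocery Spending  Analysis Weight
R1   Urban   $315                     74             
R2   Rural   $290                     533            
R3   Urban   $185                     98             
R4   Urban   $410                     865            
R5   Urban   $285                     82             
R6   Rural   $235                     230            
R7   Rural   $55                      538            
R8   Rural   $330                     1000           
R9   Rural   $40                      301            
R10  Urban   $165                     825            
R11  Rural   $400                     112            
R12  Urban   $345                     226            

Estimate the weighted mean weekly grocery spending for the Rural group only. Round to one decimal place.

230.3

Rural rows: R2, R6, R7, R8, R9, R11
Weighted sum = 290×533 + 235×230 + 55×538 + 330×1000 + 40×301 + 400×112
  = 154570 + 54050 + 29590 + 330000 + 12040 + 44800 = 625050
Sum of weights = 2714
Weighted mean = 625050 / 2714 = 230.30582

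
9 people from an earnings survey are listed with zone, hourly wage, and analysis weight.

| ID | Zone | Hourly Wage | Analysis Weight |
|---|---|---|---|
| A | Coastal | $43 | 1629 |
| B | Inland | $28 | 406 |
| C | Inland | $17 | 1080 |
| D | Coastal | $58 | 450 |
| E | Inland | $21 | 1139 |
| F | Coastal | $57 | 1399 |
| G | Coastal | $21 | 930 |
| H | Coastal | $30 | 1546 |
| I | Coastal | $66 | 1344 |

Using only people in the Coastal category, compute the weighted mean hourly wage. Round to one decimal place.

Coastal rows: A, D, F, G, H, I
Weighted sum = 43×1629 + 58×450 + 57×1399 + 21×930 + 30×1546 + 66×1344
  = 330504
Sum of weights = 1629 + 450 + 1399 + 930 + 1546 + 1344 = 7298
Weighted mean = 330504 / 7298 = 45.286928

45.3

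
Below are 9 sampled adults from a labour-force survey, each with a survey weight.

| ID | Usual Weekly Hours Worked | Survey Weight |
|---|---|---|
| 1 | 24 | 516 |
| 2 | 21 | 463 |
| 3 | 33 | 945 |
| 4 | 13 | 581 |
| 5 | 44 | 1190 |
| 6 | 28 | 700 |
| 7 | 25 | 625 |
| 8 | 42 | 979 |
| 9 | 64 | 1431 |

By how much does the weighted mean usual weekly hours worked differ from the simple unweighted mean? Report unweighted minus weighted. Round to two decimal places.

Unweighted sum = 294
Unweighted mean = 294 / 9 = 32.666667
Weighted sum = 24×516 + 21×463 + 33×945 + 13×581 + 44×1190 + 28×700 + 25×625 + 42×979 + 64×1431
  = 12384 + 9723 + 31185 + 7553 + 52360 + 19600 + 15625 + 41118 + 91584 = 281132
Sum of weights = 516 + 463 + 945 + 581 + 1190 + 700 + 625 + 979 + 1431 = 7430
Weighted mean = 281132 / 7430 = 37.837416
Difference (unweighted minus weighted) = -5.1707492

-5.17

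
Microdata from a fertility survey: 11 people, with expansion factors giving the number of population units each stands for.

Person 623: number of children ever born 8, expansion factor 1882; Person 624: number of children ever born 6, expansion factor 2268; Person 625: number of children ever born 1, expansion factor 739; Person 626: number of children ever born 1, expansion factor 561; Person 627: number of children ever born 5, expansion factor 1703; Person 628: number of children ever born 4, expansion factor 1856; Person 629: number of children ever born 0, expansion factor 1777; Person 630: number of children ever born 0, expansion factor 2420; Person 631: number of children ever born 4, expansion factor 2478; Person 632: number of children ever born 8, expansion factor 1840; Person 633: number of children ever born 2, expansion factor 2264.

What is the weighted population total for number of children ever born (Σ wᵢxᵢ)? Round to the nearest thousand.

Weighted total = 8×1882 + 6×2268 + 1×739 + 1×561 + 5×1703 + 4×1856 + 0×1777 + 0×2420 + 4×2478 + 8×1840 + 2×2264
  = 15056 + 13608 + 739 + 561 + 8515 + 7424 + 0 + 0 + 9912 + 14720 + 4528 = 75063

75000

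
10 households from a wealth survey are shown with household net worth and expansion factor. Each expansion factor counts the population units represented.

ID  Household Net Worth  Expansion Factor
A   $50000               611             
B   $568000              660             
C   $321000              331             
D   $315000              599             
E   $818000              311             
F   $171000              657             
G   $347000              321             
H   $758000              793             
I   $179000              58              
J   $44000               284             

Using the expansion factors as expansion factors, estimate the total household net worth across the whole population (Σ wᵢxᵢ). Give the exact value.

Weighted total = 1802470000

1802470000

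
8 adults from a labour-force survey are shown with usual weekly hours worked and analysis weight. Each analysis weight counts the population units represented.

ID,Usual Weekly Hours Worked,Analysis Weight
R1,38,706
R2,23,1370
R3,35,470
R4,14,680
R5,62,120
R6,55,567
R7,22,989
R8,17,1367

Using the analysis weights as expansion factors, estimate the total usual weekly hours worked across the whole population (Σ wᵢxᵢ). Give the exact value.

Weighted total = 38×706 + 23×1370 + 35×470 + 14×680 + 62×120 + 55×567 + 22×989 + 17×1367
  = 167930

167930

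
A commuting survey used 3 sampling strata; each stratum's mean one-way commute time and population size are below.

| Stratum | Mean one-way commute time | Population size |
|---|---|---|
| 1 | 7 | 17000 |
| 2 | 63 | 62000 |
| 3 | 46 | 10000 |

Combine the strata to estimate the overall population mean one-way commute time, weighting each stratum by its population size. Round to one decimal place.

50.4

Σ Nₕ·x̄ₕ = 7×17000 + 63×62000 + 46×10000
  = 119000 + 3906000 + 460000 = 4485000
Σ Nₕ = 17000 + 62000 + 10000 = 89000
Overall mean = 4485000 / 89000 = 50.393258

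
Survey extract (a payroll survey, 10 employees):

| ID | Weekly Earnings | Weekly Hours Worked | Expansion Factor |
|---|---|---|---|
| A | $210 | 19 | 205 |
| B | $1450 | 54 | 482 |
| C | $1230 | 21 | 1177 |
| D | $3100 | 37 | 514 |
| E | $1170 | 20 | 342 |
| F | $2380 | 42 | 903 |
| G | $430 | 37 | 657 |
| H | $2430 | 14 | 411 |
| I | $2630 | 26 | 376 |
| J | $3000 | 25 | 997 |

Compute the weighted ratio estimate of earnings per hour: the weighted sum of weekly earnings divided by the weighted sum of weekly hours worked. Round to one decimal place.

Σ wᵢ·y = 11593460
Σ wᵢ·x = 183188
Ratio = 11593460 / 183188 = 63.287224

63.3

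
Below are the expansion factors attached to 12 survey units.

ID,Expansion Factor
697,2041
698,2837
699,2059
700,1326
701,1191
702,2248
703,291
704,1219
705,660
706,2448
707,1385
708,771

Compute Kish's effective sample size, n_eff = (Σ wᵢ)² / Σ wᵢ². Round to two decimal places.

9.70

Σ wᵢ = 18476
Σ wᵢ² = 35195604
n_eff = 18476² / 35195604 = 341362576 / 35195604 = 9.6990117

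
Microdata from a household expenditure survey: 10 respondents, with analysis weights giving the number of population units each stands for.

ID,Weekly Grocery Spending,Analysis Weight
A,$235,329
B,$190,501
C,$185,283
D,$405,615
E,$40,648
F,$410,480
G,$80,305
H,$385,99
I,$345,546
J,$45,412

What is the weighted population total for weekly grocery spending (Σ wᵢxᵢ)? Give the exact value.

Weighted total = 235×329 + 190×501 + 185×283 + 405×615 + 40×648 + 410×480 + 80×305 + 385×99 + 345×546 + 45×412
  = 77315 + 95190 + 52355 + 249075 + 25920 + 196800 + 24400 + 38115 + 188370 + 18540 = 966080

966080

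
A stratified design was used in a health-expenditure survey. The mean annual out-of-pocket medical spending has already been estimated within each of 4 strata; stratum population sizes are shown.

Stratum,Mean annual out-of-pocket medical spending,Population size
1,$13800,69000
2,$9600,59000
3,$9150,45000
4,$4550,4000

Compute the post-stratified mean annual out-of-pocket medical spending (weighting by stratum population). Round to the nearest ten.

Σ Nₕ·x̄ₕ = 13800×69000 + 9600×59000 + 9150×45000 + 4550×4000
  = 952200000 + 566400000 + 411750000 + 18200000 = 1948550000
Σ Nₕ = 69000 + 59000 + 45000 + 4000 = 177000
Overall mean = 1948550000 / 177000 = 11008.757

11010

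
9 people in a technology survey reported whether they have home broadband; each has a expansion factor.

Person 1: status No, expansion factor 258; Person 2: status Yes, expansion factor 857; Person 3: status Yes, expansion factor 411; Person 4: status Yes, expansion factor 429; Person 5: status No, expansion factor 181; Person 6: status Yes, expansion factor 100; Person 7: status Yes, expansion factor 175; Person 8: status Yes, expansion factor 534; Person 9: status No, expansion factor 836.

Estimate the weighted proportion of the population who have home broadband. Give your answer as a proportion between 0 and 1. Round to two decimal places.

0.66

Sum of weights for 'Yes' = 857 + 411 + 429 + 100 + 175 + 534 = 2506
Total weight = 258 + 857 + 411 + 429 + 181 + 100 + 175 + 534 + 836 = 3781
Weighted proportion = 2506 / 3781 = 0.66278762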